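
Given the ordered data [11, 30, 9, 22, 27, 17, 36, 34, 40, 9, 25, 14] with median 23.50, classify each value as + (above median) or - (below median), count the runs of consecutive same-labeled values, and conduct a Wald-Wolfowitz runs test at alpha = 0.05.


Step 1: Compute median = 23.50; label A = above, B = below.
Labels in order: BABBABAAABAB  (n_A = 6, n_B = 6)
Step 2: Count runs R = 9.
Step 3: Under H0 (random ordering), E[R] = 2*n_A*n_B/(n_A+n_B) + 1 = 2*6*6/12 + 1 = 7.0000.
        Var[R] = 2*n_A*n_B*(2*n_A*n_B - n_A - n_B) / ((n_A+n_B)^2 * (n_A+n_B-1)) = 4320/1584 = 2.7273.
        SD[R] = 1.6514.
Step 4: Continuity-corrected z = (R - 0.5 - E[R]) / SD[R] = (9 - 0.5 - 7.0000) / 1.6514 = 0.9083.
Step 5: Two-sided p-value via normal approximation = 2*(1 - Phi(|z|)) = 0.363722.
Step 6: alpha = 0.05. fail to reject H0.

R = 9, z = 0.9083, p = 0.363722, fail to reject H0.


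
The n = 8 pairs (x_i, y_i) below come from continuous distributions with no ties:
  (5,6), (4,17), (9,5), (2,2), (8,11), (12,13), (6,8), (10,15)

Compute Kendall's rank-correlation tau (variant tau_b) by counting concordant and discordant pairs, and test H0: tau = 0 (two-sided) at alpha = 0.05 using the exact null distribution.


Step 1: Enumerate the 28 unordered pairs (i,j) with i<j and classify each by sign(x_j-x_i) * sign(y_j-y_i).
  (1,2):dx=-1,dy=+11->D; (1,3):dx=+4,dy=-1->D; (1,4):dx=-3,dy=-4->C; (1,5):dx=+3,dy=+5->C
  (1,6):dx=+7,dy=+7->C; (1,7):dx=+1,dy=+2->C; (1,8):dx=+5,dy=+9->C; (2,3):dx=+5,dy=-12->D
  (2,4):dx=-2,dy=-15->C; (2,5):dx=+4,dy=-6->D; (2,6):dx=+8,dy=-4->D; (2,7):dx=+2,dy=-9->D
  (2,8):dx=+6,dy=-2->D; (3,4):dx=-7,dy=-3->C; (3,5):dx=-1,dy=+6->D; (3,6):dx=+3,dy=+8->C
  (3,7):dx=-3,dy=+3->D; (3,8):dx=+1,dy=+10->C; (4,5):dx=+6,dy=+9->C; (4,6):dx=+10,dy=+11->C
  (4,7):dx=+4,dy=+6->C; (4,8):dx=+8,dy=+13->C; (5,6):dx=+4,dy=+2->C; (5,7):dx=-2,dy=-3->C
  (5,8):dx=+2,dy=+4->C; (6,7):dx=-6,dy=-5->C; (6,8):dx=-2,dy=+2->D; (7,8):dx=+4,dy=+7->C
Step 2: C = 18, D = 10, total pairs = 28.
Step 3: tau = (C - D)/(n(n-1)/2) = (18 - 10)/28 = 0.285714.
Step 4: Exact two-sided p-value (enumerate n! = 40320 permutations of y under H0): p = 0.398760.
Step 5: alpha = 0.05. fail to reject H0.

tau_b = 0.2857 (C=18, D=10), p = 0.398760, fail to reject H0.


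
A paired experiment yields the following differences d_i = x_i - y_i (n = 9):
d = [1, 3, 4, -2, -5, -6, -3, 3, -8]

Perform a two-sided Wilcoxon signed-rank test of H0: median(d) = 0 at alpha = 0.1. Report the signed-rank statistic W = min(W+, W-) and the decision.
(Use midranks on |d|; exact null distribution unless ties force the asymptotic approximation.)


Step 1: Drop any zero differences (none here) and take |d_i|.
|d| = [1, 3, 4, 2, 5, 6, 3, 3, 8]
Step 2: Midrank |d_i| (ties get averaged ranks).
ranks: |1|->1, |3|->4, |4|->6, |2|->2, |5|->7, |6|->8, |3|->4, |3|->4, |8|->9
Step 3: Attach original signs; sum ranks with positive sign and with negative sign.
W+ = 1 + 4 + 6 + 4 = 15
W- = 2 + 7 + 8 + 4 + 9 = 30
(Check: W+ + W- = 45 should equal n(n+1)/2 = 45.)
Step 4: Test statistic W = min(W+, W-) = 15.
Step 5: Ties in |d|, so use the tie-corrected normal approximation.
        E[W] = n(n+1)/4 = 9*10/4 = 22.5.
        Tie groups: |d|=3 (t=3); sum(t^3 - t) = 24.
        Var[W] = n(n+1)(2n+1)/24 - sum(t^3-t)/48 = 1710/24 - 24/48 = 70.75.
        z = (W - E[W]) / sqrt(Var[W]) = (15 - 22.5) / 8.4113 = -0.8917.
        Two-sided p = 2*Phi(z) = 0.372577.
Step 6: alpha = 0.1. fail to reject H0.

W+ = 15, W- = 30, W = min = 15, p = 0.372577, fail to reject H0.


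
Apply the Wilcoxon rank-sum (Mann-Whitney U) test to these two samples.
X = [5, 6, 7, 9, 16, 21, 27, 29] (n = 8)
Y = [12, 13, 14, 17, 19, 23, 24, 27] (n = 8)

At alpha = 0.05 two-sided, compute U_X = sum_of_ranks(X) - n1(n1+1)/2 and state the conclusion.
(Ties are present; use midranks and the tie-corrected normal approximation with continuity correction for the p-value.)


Step 1: Combine and sort all 16 observations; assign midranks.
sorted (value, group): (5,X), (6,X), (7,X), (9,X), (12,Y), (13,Y), (14,Y), (16,X), (17,Y), (19,Y), (21,X), (23,Y), (24,Y), (27,X), (27,Y), (29,X)
ranks: 5->1, 6->2, 7->3, 9->4, 12->5, 13->6, 14->7, 16->8, 17->9, 19->10, 21->11, 23->12, 24->13, 27->14.5, 27->14.5, 29->16
Step 2: Rank sum for X: R1 = 1 + 2 + 3 + 4 + 8 + 11 + 14.5 + 16 = 59.5.
Step 3: U_X = R1 - n1(n1+1)/2 = 59.5 - 8*9/2 = 59.5 - 36 = 23.5.
       U_Y = n1*n2 - U_X = 64 - 23.5 = 40.5.
Step 4: Ties are present, so use the tie-corrected normal approximation (with continuity correction) for the p-value.
Step 5: p-value = 0.400468; compare to alpha = 0.05. fail to reject H0.

U_X = 23.5, p = 0.400468, fail to reject H0 at alpha = 0.05.


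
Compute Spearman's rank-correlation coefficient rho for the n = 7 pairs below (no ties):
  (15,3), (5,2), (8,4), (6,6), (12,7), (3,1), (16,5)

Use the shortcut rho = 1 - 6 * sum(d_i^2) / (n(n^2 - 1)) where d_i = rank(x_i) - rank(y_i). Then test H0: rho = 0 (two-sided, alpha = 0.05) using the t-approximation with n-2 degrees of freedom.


Step 1: Rank x and y separately (midranks; no ties here).
rank(x): 15->6, 5->2, 8->4, 6->3, 12->5, 3->1, 16->7
rank(y): 3->3, 2->2, 4->4, 6->6, 7->7, 1->1, 5->5
Step 2: d_i = R_x(i) - R_y(i); compute d_i^2.
  (6-3)^2=9, (2-2)^2=0, (4-4)^2=0, (3-6)^2=9, (5-7)^2=4, (1-1)^2=0, (7-5)^2=4
sum(d^2) = 26.
Step 3: rho = 1 - 6*26 / (7*(7^2 - 1)) = 1 - 156/336 = 0.535714.
Step 4: Under H0, t = rho * sqrt((n-2)/(1-rho^2)) = 1.4186 ~ t(5).
Step 5: Two-sided p-value from the t-distribution with 5 df = 0.215217.
Step 6: alpha = 0.05. fail to reject H0.

rho = 0.5357, p = 0.215217, fail to reject H0 at alpha = 0.05.


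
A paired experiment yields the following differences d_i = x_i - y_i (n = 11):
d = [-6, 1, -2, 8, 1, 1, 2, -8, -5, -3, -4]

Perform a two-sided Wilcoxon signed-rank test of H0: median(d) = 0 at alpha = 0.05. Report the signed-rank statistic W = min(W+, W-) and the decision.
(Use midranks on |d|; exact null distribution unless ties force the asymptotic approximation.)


Step 1: Drop any zero differences (none here) and take |d_i|.
|d| = [6, 1, 2, 8, 1, 1, 2, 8, 5, 3, 4]
Step 2: Midrank |d_i| (ties get averaged ranks).
ranks: |6|->9, |1|->2, |2|->4.5, |8|->10.5, |1|->2, |1|->2, |2|->4.5, |8|->10.5, |5|->8, |3|->6, |4|->7
Step 3: Attach original signs; sum ranks with positive sign and with negative sign.
W+ = 2 + 10.5 + 2 + 2 + 4.5 = 21
W- = 9 + 4.5 + 10.5 + 8 + 6 + 7 = 45
(Check: W+ + W- = 66 should equal n(n+1)/2 = 66.)
Step 4: Test statistic W = min(W+, W-) = 21.
Step 5: Ties in |d|, so use the tie-corrected normal approximation.
        E[W] = n(n+1)/4 = 11*12/4 = 33.
        Tie groups: |d|=1 (t=3), |d|=2 (t=2), |d|=8 (t=2); sum(t^3 - t) = 36.
        Var[W] = n(n+1)(2n+1)/24 - sum(t^3-t)/48 = 3036/24 - 36/48 = 125.75.
        z = (W - E[W]) / sqrt(Var[W]) = (21 - 33) / 11.2138 = -1.0701.
        Two-sided p = 2*Phi(z) = 0.284571.
Step 6: alpha = 0.05. fail to reject H0.

W+ = 21, W- = 45, W = min = 21, p = 0.284571, fail to reject H0.


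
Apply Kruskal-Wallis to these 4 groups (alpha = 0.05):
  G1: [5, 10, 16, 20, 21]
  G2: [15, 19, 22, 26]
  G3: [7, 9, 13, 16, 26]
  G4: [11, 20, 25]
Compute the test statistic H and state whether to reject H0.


Step 1: Combine all N = 17 observations and assign midranks.
sorted (value, group, rank): (5,G1,1), (7,G3,2), (9,G3,3), (10,G1,4), (11,G4,5), (13,G3,6), (15,G2,7), (16,G1,8.5), (16,G3,8.5), (19,G2,10), (20,G1,11.5), (20,G4,11.5), (21,G1,13), (22,G2,14), (25,G4,15), (26,G2,16.5), (26,G3,16.5)
Step 2: Sum ranks within each group.
R_1 = 38 (n_1 = 5)
R_2 = 47.5 (n_2 = 4)
R_3 = 36 (n_3 = 5)
R_4 = 31.5 (n_4 = 3)
Step 3: H = 12/(N(N+1)) * sum(R_i^2/n_i) - 3(N+1)
     = 12/(17*18) * (38^2/5 + 47.5^2/4 + 36^2/5 + 31.5^2/3) - 3*18
     = 0.039216 * 1442.81 - 54
     = 2.580882.
Step 4: Ties present; correction factor C = 1 - 18/(17^3 - 17) = 0.996324. Corrected H = 2.580882 / 0.996324 = 2.590406.
Step 5: Under H0, H ~ chi^2(3); p-value = 0.459174.
Step 6: alpha = 0.05. fail to reject H0.

H = 2.5904, df = 3, p = 0.459174, fail to reject H0.


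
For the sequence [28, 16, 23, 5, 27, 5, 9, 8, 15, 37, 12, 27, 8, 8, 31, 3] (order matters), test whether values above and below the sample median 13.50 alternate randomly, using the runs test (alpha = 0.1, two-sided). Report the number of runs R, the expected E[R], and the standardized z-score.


Step 1: Compute median = 13.50; label A = above, B = below.
Labels in order: AAABABBBAABABBAB  (n_A = 8, n_B = 8)
Step 2: Count runs R = 10.
Step 3: Under H0 (random ordering), E[R] = 2*n_A*n_B/(n_A+n_B) + 1 = 2*8*8/16 + 1 = 9.0000.
        Var[R] = 2*n_A*n_B*(2*n_A*n_B - n_A - n_B) / ((n_A+n_B)^2 * (n_A+n_B-1)) = 14336/3840 = 3.7333.
        SD[R] = 1.9322.
Step 4: Continuity-corrected z = (R - 0.5 - E[R]) / SD[R] = (10 - 0.5 - 9.0000) / 1.9322 = 0.2588.
Step 5: Two-sided p-value via normal approximation = 2*(1 - Phi(|z|)) = 0.795809.
Step 6: alpha = 0.1. fail to reject H0.

R = 10, z = 0.2588, p = 0.795809, fail to reject H0.


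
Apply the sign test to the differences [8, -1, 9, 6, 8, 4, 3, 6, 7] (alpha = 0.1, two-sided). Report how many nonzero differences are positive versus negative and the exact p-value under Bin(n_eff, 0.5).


Step 1: Discard zero differences. Original n = 9; n_eff = number of nonzero differences = 9.
Nonzero differences (with sign): +8, -1, +9, +6, +8, +4, +3, +6, +7
Step 2: Count signs: positive = 8, negative = 1.
Step 3: Under H0: P(positive) = 0.5, so the number of positives S ~ Bin(9, 0.5).
Step 4: Two-sided exact p-value = sum of Bin(9,0.5) probabilities at or below the observed probability = 0.039062.
Step 5: alpha = 0.1. reject H0.

n_eff = 9, pos = 8, neg = 1, p = 0.039062, reject H0.


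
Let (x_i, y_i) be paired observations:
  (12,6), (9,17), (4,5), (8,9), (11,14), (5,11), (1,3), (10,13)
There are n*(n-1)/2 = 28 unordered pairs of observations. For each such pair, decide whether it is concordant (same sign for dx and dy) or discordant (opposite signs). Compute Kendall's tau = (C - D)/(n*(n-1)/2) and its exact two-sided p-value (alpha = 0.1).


Step 1: Enumerate the 28 unordered pairs (i,j) with i<j and classify each by sign(x_j-x_i) * sign(y_j-y_i).
  (1,2):dx=-3,dy=+11->D; (1,3):dx=-8,dy=-1->C; (1,4):dx=-4,dy=+3->D; (1,5):dx=-1,dy=+8->D
  (1,6):dx=-7,dy=+5->D; (1,7):dx=-11,dy=-3->C; (1,8):dx=-2,dy=+7->D; (2,3):dx=-5,dy=-12->C
  (2,4):dx=-1,dy=-8->C; (2,5):dx=+2,dy=-3->D; (2,6):dx=-4,dy=-6->C; (2,7):dx=-8,dy=-14->C
  (2,8):dx=+1,dy=-4->D; (3,4):dx=+4,dy=+4->C; (3,5):dx=+7,dy=+9->C; (3,6):dx=+1,dy=+6->C
  (3,7):dx=-3,dy=-2->C; (3,8):dx=+6,dy=+8->C; (4,5):dx=+3,dy=+5->C; (4,6):dx=-3,dy=+2->D
  (4,7):dx=-7,dy=-6->C; (4,8):dx=+2,dy=+4->C; (5,6):dx=-6,dy=-3->C; (5,7):dx=-10,dy=-11->C
  (5,8):dx=-1,dy=-1->C; (6,7):dx=-4,dy=-8->C; (6,8):dx=+5,dy=+2->C; (7,8):dx=+9,dy=+10->C
Step 2: C = 20, D = 8, total pairs = 28.
Step 3: tau = (C - D)/(n(n-1)/2) = (20 - 8)/28 = 0.428571.
Step 4: Exact two-sided p-value (enumerate n! = 40320 permutations of y under H0): p = 0.178869.
Step 5: alpha = 0.1. fail to reject H0.

tau_b = 0.4286 (C=20, D=8), p = 0.178869, fail to reject H0.


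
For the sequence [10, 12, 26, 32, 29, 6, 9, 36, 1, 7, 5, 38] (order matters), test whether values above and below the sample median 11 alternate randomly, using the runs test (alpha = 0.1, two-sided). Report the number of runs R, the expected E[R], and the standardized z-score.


Step 1: Compute median = 11; label A = above, B = below.
Labels in order: BAAAABBABBBA  (n_A = 6, n_B = 6)
Step 2: Count runs R = 6.
Step 3: Under H0 (random ordering), E[R] = 2*n_A*n_B/(n_A+n_B) + 1 = 2*6*6/12 + 1 = 7.0000.
        Var[R] = 2*n_A*n_B*(2*n_A*n_B - n_A - n_B) / ((n_A+n_B)^2 * (n_A+n_B-1)) = 4320/1584 = 2.7273.
        SD[R] = 1.6514.
Step 4: Continuity-corrected z = (R + 0.5 - E[R]) / SD[R] = (6 + 0.5 - 7.0000) / 1.6514 = -0.3028.
Step 5: Two-sided p-value via normal approximation = 2*(1 - Phi(|z|)) = 0.762069.
Step 6: alpha = 0.1. fail to reject H0.

R = 6, z = -0.3028, p = 0.762069, fail to reject H0.


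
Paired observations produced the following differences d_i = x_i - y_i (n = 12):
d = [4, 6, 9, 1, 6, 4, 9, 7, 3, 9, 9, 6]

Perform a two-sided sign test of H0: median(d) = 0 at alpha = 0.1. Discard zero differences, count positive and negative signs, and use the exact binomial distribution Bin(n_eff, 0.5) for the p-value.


Step 1: Discard zero differences. Original n = 12; n_eff = number of nonzero differences = 12.
Nonzero differences (with sign): +4, +6, +9, +1, +6, +4, +9, +7, +3, +9, +9, +6
Step 2: Count signs: positive = 12, negative = 0.
Step 3: Under H0: P(positive) = 0.5, so the number of positives S ~ Bin(12, 0.5).
Step 4: Two-sided exact p-value = sum of Bin(12,0.5) probabilities at or below the observed probability = 0.000488.
Step 5: alpha = 0.1. reject H0.

n_eff = 12, pos = 12, neg = 0, p = 0.000488, reject H0.


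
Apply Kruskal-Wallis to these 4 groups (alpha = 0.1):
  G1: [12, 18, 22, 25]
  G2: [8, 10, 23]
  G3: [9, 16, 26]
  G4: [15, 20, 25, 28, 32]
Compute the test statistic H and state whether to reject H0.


Step 1: Combine all N = 15 observations and assign midranks.
sorted (value, group, rank): (8,G2,1), (9,G3,2), (10,G2,3), (12,G1,4), (15,G4,5), (16,G3,6), (18,G1,7), (20,G4,8), (22,G1,9), (23,G2,10), (25,G1,11.5), (25,G4,11.5), (26,G3,13), (28,G4,14), (32,G4,15)
Step 2: Sum ranks within each group.
R_1 = 31.5 (n_1 = 4)
R_2 = 14 (n_2 = 3)
R_3 = 21 (n_3 = 3)
R_4 = 53.5 (n_4 = 5)
Step 3: H = 12/(N(N+1)) * sum(R_i^2/n_i) - 3(N+1)
     = 12/(15*16) * (31.5^2/4 + 14^2/3 + 21^2/3 + 53.5^2/5) - 3*16
     = 0.050000 * 1032.85 - 48
     = 3.642292.
Step 4: Ties present; correction factor C = 1 - 6/(15^3 - 15) = 0.998214. Corrected H = 3.642292 / 0.998214 = 3.648807.
Step 5: Under H0, H ~ chi^2(3); p-value = 0.301969.
Step 6: alpha = 0.1. fail to reject H0.

H = 3.6488, df = 3, p = 0.301969, fail to reject H0.


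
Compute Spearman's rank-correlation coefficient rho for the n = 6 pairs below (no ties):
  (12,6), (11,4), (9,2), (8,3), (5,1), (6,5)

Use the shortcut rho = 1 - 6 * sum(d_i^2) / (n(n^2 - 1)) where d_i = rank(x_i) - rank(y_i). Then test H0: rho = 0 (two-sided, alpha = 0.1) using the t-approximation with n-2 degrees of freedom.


Step 1: Rank x and y separately (midranks; no ties here).
rank(x): 12->6, 11->5, 9->4, 8->3, 5->1, 6->2
rank(y): 6->6, 4->4, 2->2, 3->3, 1->1, 5->5
Step 2: d_i = R_x(i) - R_y(i); compute d_i^2.
  (6-6)^2=0, (5-4)^2=1, (4-2)^2=4, (3-3)^2=0, (1-1)^2=0, (2-5)^2=9
sum(d^2) = 14.
Step 3: rho = 1 - 6*14 / (6*(6^2 - 1)) = 1 - 84/210 = 0.600000.
Step 4: Under H0, t = rho * sqrt((n-2)/(1-rho^2)) = 1.5000 ~ t(4).
Step 5: Two-sided p-value from the t-distribution with 4 df = 0.208000.
Step 6: alpha = 0.1. fail to reject H0.

rho = 0.6000, p = 0.208000, fail to reject H0 at alpha = 0.1.


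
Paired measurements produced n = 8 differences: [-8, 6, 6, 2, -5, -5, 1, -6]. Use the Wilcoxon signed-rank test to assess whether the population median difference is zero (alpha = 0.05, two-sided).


Step 1: Drop any zero differences (none here) and take |d_i|.
|d| = [8, 6, 6, 2, 5, 5, 1, 6]
Step 2: Midrank |d_i| (ties get averaged ranks).
ranks: |8|->8, |6|->6, |6|->6, |2|->2, |5|->3.5, |5|->3.5, |1|->1, |6|->6
Step 3: Attach original signs; sum ranks with positive sign and with negative sign.
W+ = 6 + 6 + 2 + 1 = 15
W- = 8 + 3.5 + 3.5 + 6 = 21
(Check: W+ + W- = 36 should equal n(n+1)/2 = 36.)
Step 4: Test statistic W = min(W+, W-) = 15.
Step 5: Ties in |d|, so use the tie-corrected normal approximation.
        E[W] = n(n+1)/4 = 8*9/4 = 18.
        Tie groups: |d|=5 (t=2), |d|=6 (t=3); sum(t^3 - t) = 30.
        Var[W] = n(n+1)(2n+1)/24 - sum(t^3-t)/48 = 1224/24 - 30/48 = 50.375.
        z = (W - E[W]) / sqrt(Var[W]) = (15 - 18) / 7.0975 = -0.4227.
        Two-sided p = 2*Phi(z) = 0.672527.
Step 6: alpha = 0.05. fail to reject H0.

W+ = 15, W- = 21, W = min = 15, p = 0.672527, fail to reject H0.


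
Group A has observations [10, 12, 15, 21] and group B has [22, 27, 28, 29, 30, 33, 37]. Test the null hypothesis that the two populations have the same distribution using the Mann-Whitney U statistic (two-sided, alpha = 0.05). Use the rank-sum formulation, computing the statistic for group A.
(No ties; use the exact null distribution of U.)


Step 1: Combine and sort all 11 observations; assign midranks.
sorted (value, group): (10,X), (12,X), (15,X), (21,X), (22,Y), (27,Y), (28,Y), (29,Y), (30,Y), (33,Y), (37,Y)
ranks: 10->1, 12->2, 15->3, 21->4, 22->5, 27->6, 28->7, 29->8, 30->9, 33->10, 37->11
Step 2: Rank sum for X: R1 = 1 + 2 + 3 + 4 = 10.
Step 3: U_X = R1 - n1(n1+1)/2 = 10 - 4*5/2 = 10 - 10 = 0.
       U_Y = n1*n2 - U_X = 28 - 0 = 28.
Step 4: No ties, so the exact null distribution of U (based on enumerating the C(11,4) = 330 equally likely rank assignments) gives the two-sided p-value.
Step 5: p-value = 0.006061; compare to alpha = 0.05. reject H0.

U_X = 0, p = 0.006061, reject H0 at alpha = 0.05.


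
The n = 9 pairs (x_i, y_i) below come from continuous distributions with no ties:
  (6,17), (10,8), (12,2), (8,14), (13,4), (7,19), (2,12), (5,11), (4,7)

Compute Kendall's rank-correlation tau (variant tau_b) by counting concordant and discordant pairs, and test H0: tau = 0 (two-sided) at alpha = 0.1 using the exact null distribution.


Step 1: Enumerate the 36 unordered pairs (i,j) with i<j and classify each by sign(x_j-x_i) * sign(y_j-y_i).
  (1,2):dx=+4,dy=-9->D; (1,3):dx=+6,dy=-15->D; (1,4):dx=+2,dy=-3->D; (1,5):dx=+7,dy=-13->D
  (1,6):dx=+1,dy=+2->C; (1,7):dx=-4,dy=-5->C; (1,8):dx=-1,dy=-6->C; (1,9):dx=-2,dy=-10->C
  (2,3):dx=+2,dy=-6->D; (2,4):dx=-2,dy=+6->D; (2,5):dx=+3,dy=-4->D; (2,6):dx=-3,dy=+11->D
  (2,7):dx=-8,dy=+4->D; (2,8):dx=-5,dy=+3->D; (2,9):dx=-6,dy=-1->C; (3,4):dx=-4,dy=+12->D
  (3,5):dx=+1,dy=+2->C; (3,6):dx=-5,dy=+17->D; (3,7):dx=-10,dy=+10->D; (3,8):dx=-7,dy=+9->D
  (3,9):dx=-8,dy=+5->D; (4,5):dx=+5,dy=-10->D; (4,6):dx=-1,dy=+5->D; (4,7):dx=-6,dy=-2->C
  (4,8):dx=-3,dy=-3->C; (4,9):dx=-4,dy=-7->C; (5,6):dx=-6,dy=+15->D; (5,7):dx=-11,dy=+8->D
  (5,8):dx=-8,dy=+7->D; (5,9):dx=-9,dy=+3->D; (6,7):dx=-5,dy=-7->C; (6,8):dx=-2,dy=-8->C
  (6,9):dx=-3,dy=-12->C; (7,8):dx=+3,dy=-1->D; (7,9):dx=+2,dy=-5->D; (8,9):dx=-1,dy=-4->C
Step 2: C = 13, D = 23, total pairs = 36.
Step 3: tau = (C - D)/(n(n-1)/2) = (13 - 23)/36 = -0.277778.
Step 4: Exact two-sided p-value (enumerate n! = 362880 permutations of y under H0): p = 0.358488.
Step 5: alpha = 0.1. fail to reject H0.

tau_b = -0.2778 (C=13, D=23), p = 0.358488, fail to reject H0.


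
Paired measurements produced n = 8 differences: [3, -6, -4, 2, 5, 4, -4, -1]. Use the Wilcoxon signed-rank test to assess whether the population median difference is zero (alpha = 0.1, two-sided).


Step 1: Drop any zero differences (none here) and take |d_i|.
|d| = [3, 6, 4, 2, 5, 4, 4, 1]
Step 2: Midrank |d_i| (ties get averaged ranks).
ranks: |3|->3, |6|->8, |4|->5, |2|->2, |5|->7, |4|->5, |4|->5, |1|->1
Step 3: Attach original signs; sum ranks with positive sign and with negative sign.
W+ = 3 + 2 + 7 + 5 = 17
W- = 8 + 5 + 5 + 1 = 19
(Check: W+ + W- = 36 should equal n(n+1)/2 = 36.)
Step 4: Test statistic W = min(W+, W-) = 17.
Step 5: Ties in |d|, so use the tie-corrected normal approximation.
        E[W] = n(n+1)/4 = 8*9/4 = 18.
        Tie groups: |d|=4 (t=3); sum(t^3 - t) = 24.
        Var[W] = n(n+1)(2n+1)/24 - sum(t^3-t)/48 = 1224/24 - 24/48 = 50.5.
        z = (W - E[W]) / sqrt(Var[W]) = (17 - 18) / 7.1063 = -0.1407.
        Two-sided p = 2*Phi(z) = 0.888092.
Step 6: alpha = 0.1. fail to reject H0.

W+ = 17, W- = 19, W = min = 17, p = 0.888092, fail to reject H0.


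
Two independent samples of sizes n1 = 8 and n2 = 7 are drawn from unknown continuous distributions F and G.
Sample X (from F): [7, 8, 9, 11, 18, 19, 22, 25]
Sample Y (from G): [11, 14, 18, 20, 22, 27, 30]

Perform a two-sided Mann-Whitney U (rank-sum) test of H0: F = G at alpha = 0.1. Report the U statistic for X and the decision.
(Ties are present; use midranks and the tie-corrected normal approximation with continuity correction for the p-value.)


Step 1: Combine and sort all 15 observations; assign midranks.
sorted (value, group): (7,X), (8,X), (9,X), (11,X), (11,Y), (14,Y), (18,X), (18,Y), (19,X), (20,Y), (22,X), (22,Y), (25,X), (27,Y), (30,Y)
ranks: 7->1, 8->2, 9->3, 11->4.5, 11->4.5, 14->6, 18->7.5, 18->7.5, 19->9, 20->10, 22->11.5, 22->11.5, 25->13, 27->14, 30->15
Step 2: Rank sum for X: R1 = 1 + 2 + 3 + 4.5 + 7.5 + 9 + 11.5 + 13 = 51.5.
Step 3: U_X = R1 - n1(n1+1)/2 = 51.5 - 8*9/2 = 51.5 - 36 = 15.5.
       U_Y = n1*n2 - U_X = 56 - 15.5 = 40.5.
Step 4: Ties are present, so use the tie-corrected normal approximation (with continuity correction) for the p-value.
Step 5: p-value = 0.163782; compare to alpha = 0.1. fail to reject H0.

U_X = 15.5, p = 0.163782, fail to reject H0 at alpha = 0.1.


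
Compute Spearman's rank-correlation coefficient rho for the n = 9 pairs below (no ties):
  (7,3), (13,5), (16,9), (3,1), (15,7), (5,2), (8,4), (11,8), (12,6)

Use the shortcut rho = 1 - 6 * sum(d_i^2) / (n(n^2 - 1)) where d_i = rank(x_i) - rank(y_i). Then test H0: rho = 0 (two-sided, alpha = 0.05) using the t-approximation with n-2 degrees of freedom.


Step 1: Rank x and y separately (midranks; no ties here).
rank(x): 7->3, 13->7, 16->9, 3->1, 15->8, 5->2, 8->4, 11->5, 12->6
rank(y): 3->3, 5->5, 9->9, 1->1, 7->7, 2->2, 4->4, 8->8, 6->6
Step 2: d_i = R_x(i) - R_y(i); compute d_i^2.
  (3-3)^2=0, (7-5)^2=4, (9-9)^2=0, (1-1)^2=0, (8-7)^2=1, (2-2)^2=0, (4-4)^2=0, (5-8)^2=9, (6-6)^2=0
sum(d^2) = 14.
Step 3: rho = 1 - 6*14 / (9*(9^2 - 1)) = 1 - 84/720 = 0.883333.
Step 4: Under H0, t = rho * sqrt((n-2)/(1-rho^2)) = 4.9858 ~ t(7).
Step 5: Two-sided p-value from the t-distribution with 7 df = 0.001591.
Step 6: alpha = 0.05. reject H0.

rho = 0.8833, p = 0.001591, reject H0 at alpha = 0.05.


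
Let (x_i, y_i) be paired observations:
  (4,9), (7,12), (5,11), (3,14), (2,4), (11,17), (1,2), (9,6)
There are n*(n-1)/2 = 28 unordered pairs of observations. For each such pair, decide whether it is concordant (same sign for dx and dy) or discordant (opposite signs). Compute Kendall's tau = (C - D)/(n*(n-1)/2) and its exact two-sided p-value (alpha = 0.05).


Step 1: Enumerate the 28 unordered pairs (i,j) with i<j and classify each by sign(x_j-x_i) * sign(y_j-y_i).
  (1,2):dx=+3,dy=+3->C; (1,3):dx=+1,dy=+2->C; (1,4):dx=-1,dy=+5->D; (1,5):dx=-2,dy=-5->C
  (1,6):dx=+7,dy=+8->C; (1,7):dx=-3,dy=-7->C; (1,8):dx=+5,dy=-3->D; (2,3):dx=-2,dy=-1->C
  (2,4):dx=-4,dy=+2->D; (2,5):dx=-5,dy=-8->C; (2,6):dx=+4,dy=+5->C; (2,7):dx=-6,dy=-10->C
  (2,8):dx=+2,dy=-6->D; (3,4):dx=-2,dy=+3->D; (3,5):dx=-3,dy=-7->C; (3,6):dx=+6,dy=+6->C
  (3,7):dx=-4,dy=-9->C; (3,8):dx=+4,dy=-5->D; (4,5):dx=-1,dy=-10->C; (4,6):dx=+8,dy=+3->C
  (4,7):dx=-2,dy=-12->C; (4,8):dx=+6,dy=-8->D; (5,6):dx=+9,dy=+13->C; (5,7):dx=-1,dy=-2->C
  (5,8):dx=+7,dy=+2->C; (6,7):dx=-10,dy=-15->C; (6,8):dx=-2,dy=-11->C; (7,8):dx=+8,dy=+4->C
Step 2: C = 21, D = 7, total pairs = 28.
Step 3: tau = (C - D)/(n(n-1)/2) = (21 - 7)/28 = 0.500000.
Step 4: Exact two-sided p-value (enumerate n! = 40320 permutations of y under H0): p = 0.108681.
Step 5: alpha = 0.05. fail to reject H0.

tau_b = 0.5000 (C=21, D=7), p = 0.108681, fail to reject H0.


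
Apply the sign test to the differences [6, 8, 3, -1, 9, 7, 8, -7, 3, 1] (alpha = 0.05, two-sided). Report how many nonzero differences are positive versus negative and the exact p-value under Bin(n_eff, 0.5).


Step 1: Discard zero differences. Original n = 10; n_eff = number of nonzero differences = 10.
Nonzero differences (with sign): +6, +8, +3, -1, +9, +7, +8, -7, +3, +1
Step 2: Count signs: positive = 8, negative = 2.
Step 3: Under H0: P(positive) = 0.5, so the number of positives S ~ Bin(10, 0.5).
Step 4: Two-sided exact p-value = sum of Bin(10,0.5) probabilities at or below the observed probability = 0.109375.
Step 5: alpha = 0.05. fail to reject H0.

n_eff = 10, pos = 8, neg = 2, p = 0.109375, fail to reject H0.


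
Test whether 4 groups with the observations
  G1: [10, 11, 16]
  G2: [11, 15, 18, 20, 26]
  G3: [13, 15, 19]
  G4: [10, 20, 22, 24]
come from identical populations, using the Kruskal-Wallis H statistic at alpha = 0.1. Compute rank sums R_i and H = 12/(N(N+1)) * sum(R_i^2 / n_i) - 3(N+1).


Step 1: Combine all N = 15 observations and assign midranks.
sorted (value, group, rank): (10,G1,1.5), (10,G4,1.5), (11,G1,3.5), (11,G2,3.5), (13,G3,5), (15,G2,6.5), (15,G3,6.5), (16,G1,8), (18,G2,9), (19,G3,10), (20,G2,11.5), (20,G4,11.5), (22,G4,13), (24,G4,14), (26,G2,15)
Step 2: Sum ranks within each group.
R_1 = 13 (n_1 = 3)
R_2 = 45.5 (n_2 = 5)
R_3 = 21.5 (n_3 = 3)
R_4 = 40 (n_4 = 4)
Step 3: H = 12/(N(N+1)) * sum(R_i^2/n_i) - 3(N+1)
     = 12/(15*16) * (13^2/3 + 45.5^2/5 + 21.5^2/3 + 40^2/4) - 3*16
     = 0.050000 * 1024.47 - 48
     = 3.223333.
Step 4: Ties present; correction factor C = 1 - 24/(15^3 - 15) = 0.992857. Corrected H = 3.223333 / 0.992857 = 3.246523.
Step 5: Under H0, H ~ chi^2(3); p-value = 0.355155.
Step 6: alpha = 0.1. fail to reject H0.

H = 3.2465, df = 3, p = 0.355155, fail to reject H0.


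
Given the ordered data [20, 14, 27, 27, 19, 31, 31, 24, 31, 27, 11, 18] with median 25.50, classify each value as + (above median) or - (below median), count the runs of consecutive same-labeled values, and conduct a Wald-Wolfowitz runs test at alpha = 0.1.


Step 1: Compute median = 25.50; label A = above, B = below.
Labels in order: BBAABAABAABB  (n_A = 6, n_B = 6)
Step 2: Count runs R = 7.
Step 3: Under H0 (random ordering), E[R] = 2*n_A*n_B/(n_A+n_B) + 1 = 2*6*6/12 + 1 = 7.0000.
        Var[R] = 2*n_A*n_B*(2*n_A*n_B - n_A - n_B) / ((n_A+n_B)^2 * (n_A+n_B-1)) = 4320/1584 = 2.7273.
        SD[R] = 1.6514.
Step 4: R = E[R], so z = 0 with no continuity correction.
Step 5: Two-sided p-value via normal approximation = 2*(1 - Phi(|z|)) = 1.000000.
Step 6: alpha = 0.1. fail to reject H0.

R = 7, z = 0.0000, p = 1.000000, fail to reject H0.


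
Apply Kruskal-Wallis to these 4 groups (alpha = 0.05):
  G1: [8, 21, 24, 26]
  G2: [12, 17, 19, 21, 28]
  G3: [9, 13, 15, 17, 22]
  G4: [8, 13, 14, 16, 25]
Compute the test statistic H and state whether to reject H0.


Step 1: Combine all N = 19 observations and assign midranks.
sorted (value, group, rank): (8,G1,1.5), (8,G4,1.5), (9,G3,3), (12,G2,4), (13,G3,5.5), (13,G4,5.5), (14,G4,7), (15,G3,8), (16,G4,9), (17,G2,10.5), (17,G3,10.5), (19,G2,12), (21,G1,13.5), (21,G2,13.5), (22,G3,15), (24,G1,16), (25,G4,17), (26,G1,18), (28,G2,19)
Step 2: Sum ranks within each group.
R_1 = 49 (n_1 = 4)
R_2 = 59 (n_2 = 5)
R_3 = 42 (n_3 = 5)
R_4 = 40 (n_4 = 5)
Step 3: H = 12/(N(N+1)) * sum(R_i^2/n_i) - 3(N+1)
     = 12/(19*20) * (49^2/4 + 59^2/5 + 42^2/5 + 40^2/5) - 3*20
     = 0.031579 * 1969.25 - 60
     = 2.186842.
Step 4: Ties present; correction factor C = 1 - 24/(19^3 - 19) = 0.996491. Corrected H = 2.186842 / 0.996491 = 2.194542.
Step 5: Under H0, H ~ chi^2(3); p-value = 0.533024.
Step 6: alpha = 0.05. fail to reject H0.

H = 2.1945, df = 3, p = 0.533024, fail to reject H0.


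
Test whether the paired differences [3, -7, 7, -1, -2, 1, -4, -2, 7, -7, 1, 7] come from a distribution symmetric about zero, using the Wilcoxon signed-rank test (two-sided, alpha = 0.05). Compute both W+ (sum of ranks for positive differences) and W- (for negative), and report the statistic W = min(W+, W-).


Step 1: Drop any zero differences (none here) and take |d_i|.
|d| = [3, 7, 7, 1, 2, 1, 4, 2, 7, 7, 1, 7]
Step 2: Midrank |d_i| (ties get averaged ranks).
ranks: |3|->6, |7|->10, |7|->10, |1|->2, |2|->4.5, |1|->2, |4|->7, |2|->4.5, |7|->10, |7|->10, |1|->2, |7|->10
Step 3: Attach original signs; sum ranks with positive sign and with negative sign.
W+ = 6 + 10 + 2 + 10 + 2 + 10 = 40
W- = 10 + 2 + 4.5 + 7 + 4.5 + 10 = 38
(Check: W+ + W- = 78 should equal n(n+1)/2 = 78.)
Step 4: Test statistic W = min(W+, W-) = 38.
Step 5: Ties in |d|, so use the tie-corrected normal approximation.
        E[W] = n(n+1)/4 = 12*13/4 = 39.
        Tie groups: |d|=1 (t=3), |d|=2 (t=2), |d|=7 (t=5); sum(t^3 - t) = 150.
        Var[W] = n(n+1)(2n+1)/24 - sum(t^3-t)/48 = 3900/24 - 150/48 = 159.375.
        z = (W - E[W]) / sqrt(Var[W]) = (38 - 39) / 12.6244 = -0.0792.
        Two-sided p = 2*Phi(z) = 0.936864.
Step 6: alpha = 0.05. fail to reject H0.

W+ = 40, W- = 38, W = min = 38, p = 0.936864, fail to reject H0.


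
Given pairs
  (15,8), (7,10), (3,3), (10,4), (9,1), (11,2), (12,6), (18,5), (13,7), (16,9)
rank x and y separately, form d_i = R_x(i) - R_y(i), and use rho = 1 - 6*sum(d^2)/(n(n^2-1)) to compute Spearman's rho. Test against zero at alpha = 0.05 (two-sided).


Step 1: Rank x and y separately (midranks; no ties here).
rank(x): 15->8, 7->2, 3->1, 10->4, 9->3, 11->5, 12->6, 18->10, 13->7, 16->9
rank(y): 8->8, 10->10, 3->3, 4->4, 1->1, 2->2, 6->6, 5->5, 7->7, 9->9
Step 2: d_i = R_x(i) - R_y(i); compute d_i^2.
  (8-8)^2=0, (2-10)^2=64, (1-3)^2=4, (4-4)^2=0, (3-1)^2=4, (5-2)^2=9, (6-6)^2=0, (10-5)^2=25, (7-7)^2=0, (9-9)^2=0
sum(d^2) = 106.
Step 3: rho = 1 - 6*106 / (10*(10^2 - 1)) = 1 - 636/990 = 0.357576.
Step 4: Under H0, t = rho * sqrt((n-2)/(1-rho^2)) = 1.0830 ~ t(8).
Step 5: Two-sided p-value from the t-distribution with 8 df = 0.310376.
Step 6: alpha = 0.05. fail to reject H0.

rho = 0.3576, p = 0.310376, fail to reject H0 at alpha = 0.05.


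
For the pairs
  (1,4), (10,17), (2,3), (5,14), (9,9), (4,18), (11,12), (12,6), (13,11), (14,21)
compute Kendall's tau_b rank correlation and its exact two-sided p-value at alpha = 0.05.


Step 1: Enumerate the 45 unordered pairs (i,j) with i<j and classify each by sign(x_j-x_i) * sign(y_j-y_i).
  (1,2):dx=+9,dy=+13->C; (1,3):dx=+1,dy=-1->D; (1,4):dx=+4,dy=+10->C; (1,5):dx=+8,dy=+5->C
  (1,6):dx=+3,dy=+14->C; (1,7):dx=+10,dy=+8->C; (1,8):dx=+11,dy=+2->C; (1,9):dx=+12,dy=+7->C
  (1,10):dx=+13,dy=+17->C; (2,3):dx=-8,dy=-14->C; (2,4):dx=-5,dy=-3->C; (2,5):dx=-1,dy=-8->C
  (2,6):dx=-6,dy=+1->D; (2,7):dx=+1,dy=-5->D; (2,8):dx=+2,dy=-11->D; (2,9):dx=+3,dy=-6->D
  (2,10):dx=+4,dy=+4->C; (3,4):dx=+3,dy=+11->C; (3,5):dx=+7,dy=+6->C; (3,6):dx=+2,dy=+15->C
  (3,7):dx=+9,dy=+9->C; (3,8):dx=+10,dy=+3->C; (3,9):dx=+11,dy=+8->C; (3,10):dx=+12,dy=+18->C
  (4,5):dx=+4,dy=-5->D; (4,6):dx=-1,dy=+4->D; (4,7):dx=+6,dy=-2->D; (4,8):dx=+7,dy=-8->D
  (4,9):dx=+8,dy=-3->D; (4,10):dx=+9,dy=+7->C; (5,6):dx=-5,dy=+9->D; (5,7):dx=+2,dy=+3->C
  (5,8):dx=+3,dy=-3->D; (5,9):dx=+4,dy=+2->C; (5,10):dx=+5,dy=+12->C; (6,7):dx=+7,dy=-6->D
  (6,8):dx=+8,dy=-12->D; (6,9):dx=+9,dy=-7->D; (6,10):dx=+10,dy=+3->C; (7,8):dx=+1,dy=-6->D
  (7,9):dx=+2,dy=-1->D; (7,10):dx=+3,dy=+9->C; (8,9):dx=+1,dy=+5->C; (8,10):dx=+2,dy=+15->C
  (9,10):dx=+1,dy=+10->C
Step 2: C = 28, D = 17, total pairs = 45.
Step 3: tau = (C - D)/(n(n-1)/2) = (28 - 17)/45 = 0.244444.
Step 4: Exact two-sided p-value (enumerate n! = 3628800 permutations of y under H0): p = 0.380720.
Step 5: alpha = 0.05. fail to reject H0.

tau_b = 0.2444 (C=28, D=17), p = 0.380720, fail to reject H0.


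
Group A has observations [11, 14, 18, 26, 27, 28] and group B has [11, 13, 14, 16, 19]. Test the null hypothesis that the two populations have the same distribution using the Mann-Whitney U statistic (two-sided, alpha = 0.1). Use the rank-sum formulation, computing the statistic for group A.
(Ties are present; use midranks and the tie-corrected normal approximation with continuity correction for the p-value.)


Step 1: Combine and sort all 11 observations; assign midranks.
sorted (value, group): (11,X), (11,Y), (13,Y), (14,X), (14,Y), (16,Y), (18,X), (19,Y), (26,X), (27,X), (28,X)
ranks: 11->1.5, 11->1.5, 13->3, 14->4.5, 14->4.5, 16->6, 18->7, 19->8, 26->9, 27->10, 28->11
Step 2: Rank sum for X: R1 = 1.5 + 4.5 + 7 + 9 + 10 + 11 = 43.
Step 3: U_X = R1 - n1(n1+1)/2 = 43 - 6*7/2 = 43 - 21 = 22.
       U_Y = n1*n2 - U_X = 30 - 22 = 8.
Step 4: Ties are present, so use the tie-corrected normal approximation (with continuity correction) for the p-value.
Step 5: p-value = 0.233197; compare to alpha = 0.1. fail to reject H0.

U_X = 22, p = 0.233197, fail to reject H0 at alpha = 0.1.


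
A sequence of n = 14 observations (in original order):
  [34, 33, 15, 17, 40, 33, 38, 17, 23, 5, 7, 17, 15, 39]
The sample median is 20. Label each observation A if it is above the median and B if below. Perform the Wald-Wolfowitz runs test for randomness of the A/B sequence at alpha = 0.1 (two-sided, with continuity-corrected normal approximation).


Step 1: Compute median = 20; label A = above, B = below.
Labels in order: AABBAAABABBBBA  (n_A = 7, n_B = 7)
Step 2: Count runs R = 7.
Step 3: Under H0 (random ordering), E[R] = 2*n_A*n_B/(n_A+n_B) + 1 = 2*7*7/14 + 1 = 8.0000.
        Var[R] = 2*n_A*n_B*(2*n_A*n_B - n_A - n_B) / ((n_A+n_B)^2 * (n_A+n_B-1)) = 8232/2548 = 3.2308.
        SD[R] = 1.7974.
Step 4: Continuity-corrected z = (R + 0.5 - E[R]) / SD[R] = (7 + 0.5 - 8.0000) / 1.7974 = -0.2782.
Step 5: Two-sided p-value via normal approximation = 2*(1 - Phi(|z|)) = 0.780879.
Step 6: alpha = 0.1. fail to reject H0.

R = 7, z = -0.2782, p = 0.780879, fail to reject H0.


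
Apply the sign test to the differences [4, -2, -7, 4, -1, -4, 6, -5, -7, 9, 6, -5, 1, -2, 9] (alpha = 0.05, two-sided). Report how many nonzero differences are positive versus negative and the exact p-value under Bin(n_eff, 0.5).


Step 1: Discard zero differences. Original n = 15; n_eff = number of nonzero differences = 15.
Nonzero differences (with sign): +4, -2, -7, +4, -1, -4, +6, -5, -7, +9, +6, -5, +1, -2, +9
Step 2: Count signs: positive = 7, negative = 8.
Step 3: Under H0: P(positive) = 0.5, so the number of positives S ~ Bin(15, 0.5).
Step 4: Two-sided exact p-value = sum of Bin(15,0.5) probabilities at or below the observed probability = 1.000000.
Step 5: alpha = 0.05. fail to reject H0.

n_eff = 15, pos = 7, neg = 8, p = 1.000000, fail to reject H0.


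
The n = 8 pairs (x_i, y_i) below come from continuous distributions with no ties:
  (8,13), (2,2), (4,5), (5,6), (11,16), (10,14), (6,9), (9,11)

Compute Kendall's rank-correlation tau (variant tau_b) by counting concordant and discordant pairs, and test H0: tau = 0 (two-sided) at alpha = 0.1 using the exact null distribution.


Step 1: Enumerate the 28 unordered pairs (i,j) with i<j and classify each by sign(x_j-x_i) * sign(y_j-y_i).
  (1,2):dx=-6,dy=-11->C; (1,3):dx=-4,dy=-8->C; (1,4):dx=-3,dy=-7->C; (1,5):dx=+3,dy=+3->C
  (1,6):dx=+2,dy=+1->C; (1,7):dx=-2,dy=-4->C; (1,8):dx=+1,dy=-2->D; (2,3):dx=+2,dy=+3->C
  (2,4):dx=+3,dy=+4->C; (2,5):dx=+9,dy=+14->C; (2,6):dx=+8,dy=+12->C; (2,7):dx=+4,dy=+7->C
  (2,8):dx=+7,dy=+9->C; (3,4):dx=+1,dy=+1->C; (3,5):dx=+7,dy=+11->C; (3,6):dx=+6,dy=+9->C
  (3,7):dx=+2,dy=+4->C; (3,8):dx=+5,dy=+6->C; (4,5):dx=+6,dy=+10->C; (4,6):dx=+5,dy=+8->C
  (4,7):dx=+1,dy=+3->C; (4,8):dx=+4,dy=+5->C; (5,6):dx=-1,dy=-2->C; (5,7):dx=-5,dy=-7->C
  (5,8):dx=-2,dy=-5->C; (6,7):dx=-4,dy=-5->C; (6,8):dx=-1,dy=-3->C; (7,8):dx=+3,dy=+2->C
Step 2: C = 27, D = 1, total pairs = 28.
Step 3: tau = (C - D)/(n(n-1)/2) = (27 - 1)/28 = 0.928571.
Step 4: Exact two-sided p-value (enumerate n! = 40320 permutations of y under H0): p = 0.000397.
Step 5: alpha = 0.1. reject H0.

tau_b = 0.9286 (C=27, D=1), p = 0.000397, reject H0.


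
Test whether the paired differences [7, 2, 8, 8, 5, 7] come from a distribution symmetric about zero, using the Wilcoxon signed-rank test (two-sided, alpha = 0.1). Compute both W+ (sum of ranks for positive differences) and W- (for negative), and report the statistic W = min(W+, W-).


Step 1: Drop any zero differences (none here) and take |d_i|.
|d| = [7, 2, 8, 8, 5, 7]
Step 2: Midrank |d_i| (ties get averaged ranks).
ranks: |7|->3.5, |2|->1, |8|->5.5, |8|->5.5, |5|->2, |7|->3.5
Step 3: Attach original signs; sum ranks with positive sign and with negative sign.
W+ = 3.5 + 1 + 5.5 + 5.5 + 2 + 3.5 = 21
W- = 0 = 0
(Check: W+ + W- = 21 should equal n(n+1)/2 = 21.)
Step 4: Test statistic W = min(W+, W-) = 0.
Step 5: Ties in |d|, so use the tie-corrected normal approximation.
        E[W] = n(n+1)/4 = 6*7/4 = 10.5.
        Tie groups: |d|=7 (t=2), |d|=8 (t=2); sum(t^3 - t) = 12.
        Var[W] = n(n+1)(2n+1)/24 - sum(t^3-t)/48 = 546/24 - 12/48 = 22.5.
        z = (W - E[W]) / sqrt(Var[W]) = (0 - 10.5) / 4.7434 = -2.2136.
        Two-sided p = 2*Phi(z) = 0.026857.
Step 6: alpha = 0.1. reject H0.

W+ = 21, W- = 0, W = min = 0, p = 0.026857, reject H0.


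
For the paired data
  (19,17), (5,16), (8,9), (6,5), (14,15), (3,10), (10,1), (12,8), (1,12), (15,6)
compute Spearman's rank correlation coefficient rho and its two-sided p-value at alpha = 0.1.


Step 1: Rank x and y separately (midranks; no ties here).
rank(x): 19->10, 5->3, 8->5, 6->4, 14->8, 3->2, 10->6, 12->7, 1->1, 15->9
rank(y): 17->10, 16->9, 9->5, 5->2, 15->8, 10->6, 1->1, 8->4, 12->7, 6->3
Step 2: d_i = R_x(i) - R_y(i); compute d_i^2.
  (10-10)^2=0, (3-9)^2=36, (5-5)^2=0, (4-2)^2=4, (8-8)^2=0, (2-6)^2=16, (6-1)^2=25, (7-4)^2=9, (1-7)^2=36, (9-3)^2=36
sum(d^2) = 162.
Step 3: rho = 1 - 6*162 / (10*(10^2 - 1)) = 1 - 972/990 = 0.018182.
Step 4: Under H0, t = rho * sqrt((n-2)/(1-rho^2)) = 0.0514 ~ t(8).
Step 5: Two-sided p-value from the t-distribution with 8 df = 0.960240.
Step 6: alpha = 0.1. fail to reject H0.

rho = 0.0182, p = 0.960240, fail to reject H0 at alpha = 0.1.


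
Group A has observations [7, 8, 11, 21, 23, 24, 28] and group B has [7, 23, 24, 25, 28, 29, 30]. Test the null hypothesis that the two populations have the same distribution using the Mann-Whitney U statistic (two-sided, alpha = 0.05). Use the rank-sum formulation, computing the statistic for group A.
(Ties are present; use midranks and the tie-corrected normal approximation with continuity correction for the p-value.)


Step 1: Combine and sort all 14 observations; assign midranks.
sorted (value, group): (7,X), (7,Y), (8,X), (11,X), (21,X), (23,X), (23,Y), (24,X), (24,Y), (25,Y), (28,X), (28,Y), (29,Y), (30,Y)
ranks: 7->1.5, 7->1.5, 8->3, 11->4, 21->5, 23->6.5, 23->6.5, 24->8.5, 24->8.5, 25->10, 28->11.5, 28->11.5, 29->13, 30->14
Step 2: Rank sum for X: R1 = 1.5 + 3 + 4 + 5 + 6.5 + 8.5 + 11.5 = 40.
Step 3: U_X = R1 - n1(n1+1)/2 = 40 - 7*8/2 = 40 - 28 = 12.
       U_Y = n1*n2 - U_X = 49 - 12 = 37.
Step 4: Ties are present, so use the tie-corrected normal approximation (with continuity correction) for the p-value.
Step 5: p-value = 0.123539; compare to alpha = 0.05. fail to reject H0.

U_X = 12, p = 0.123539, fail to reject H0 at alpha = 0.05.


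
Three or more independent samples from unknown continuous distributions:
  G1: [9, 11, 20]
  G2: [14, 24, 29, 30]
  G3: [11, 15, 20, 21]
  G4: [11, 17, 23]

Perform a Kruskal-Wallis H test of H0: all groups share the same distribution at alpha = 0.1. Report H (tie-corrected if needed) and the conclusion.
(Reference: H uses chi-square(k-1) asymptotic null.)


Step 1: Combine all N = 14 observations and assign midranks.
sorted (value, group, rank): (9,G1,1), (11,G1,3), (11,G3,3), (11,G4,3), (14,G2,5), (15,G3,6), (17,G4,7), (20,G1,8.5), (20,G3,8.5), (21,G3,10), (23,G4,11), (24,G2,12), (29,G2,13), (30,G2,14)
Step 2: Sum ranks within each group.
R_1 = 12.5 (n_1 = 3)
R_2 = 44 (n_2 = 4)
R_3 = 27.5 (n_3 = 4)
R_4 = 21 (n_4 = 3)
Step 3: H = 12/(N(N+1)) * sum(R_i^2/n_i) - 3(N+1)
     = 12/(14*15) * (12.5^2/3 + 44^2/4 + 27.5^2/4 + 21^2/3) - 3*15
     = 0.057143 * 872.146 - 45
     = 4.836905.
Step 4: Ties present; correction factor C = 1 - 30/(14^3 - 14) = 0.989011. Corrected H = 4.836905 / 0.989011 = 4.890648.
Step 5: Under H0, H ~ chi^2(3); p-value = 0.179982.
Step 6: alpha = 0.1. fail to reject H0.

H = 4.8906, df = 3, p = 0.179982, fail to reject H0.


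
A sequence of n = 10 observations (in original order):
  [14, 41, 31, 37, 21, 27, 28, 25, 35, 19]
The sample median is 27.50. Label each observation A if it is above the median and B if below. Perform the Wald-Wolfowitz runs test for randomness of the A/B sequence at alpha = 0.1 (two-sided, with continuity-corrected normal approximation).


Step 1: Compute median = 27.50; label A = above, B = below.
Labels in order: BAAABBABAB  (n_A = 5, n_B = 5)
Step 2: Count runs R = 7.
Step 3: Under H0 (random ordering), E[R] = 2*n_A*n_B/(n_A+n_B) + 1 = 2*5*5/10 + 1 = 6.0000.
        Var[R] = 2*n_A*n_B*(2*n_A*n_B - n_A - n_B) / ((n_A+n_B)^2 * (n_A+n_B-1)) = 2000/900 = 2.2222.
        SD[R] = 1.4907.
Step 4: Continuity-corrected z = (R - 0.5 - E[R]) / SD[R] = (7 - 0.5 - 6.0000) / 1.4907 = 0.3354.
Step 5: Two-sided p-value via normal approximation = 2*(1 - Phi(|z|)) = 0.737316.
Step 6: alpha = 0.1. fail to reject H0.

R = 7, z = 0.3354, p = 0.737316, fail to reject H0.
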